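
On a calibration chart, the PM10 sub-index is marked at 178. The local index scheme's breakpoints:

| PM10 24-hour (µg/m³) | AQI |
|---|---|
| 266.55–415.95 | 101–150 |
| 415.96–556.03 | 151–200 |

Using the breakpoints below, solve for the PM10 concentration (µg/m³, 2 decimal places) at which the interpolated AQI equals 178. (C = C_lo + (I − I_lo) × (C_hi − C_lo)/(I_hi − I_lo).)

493.14

AQI 178 lies in the 151–200 band, which corresponds to 415.96–556.03 µg/m³.
C = 415.96 + (178−151)×(556.03−415.96)/(200−151) = 415.96 + 27×140.07/49 ≈ 493.1414 µg/m³ → 493.14 µg/m³ to 2 dp.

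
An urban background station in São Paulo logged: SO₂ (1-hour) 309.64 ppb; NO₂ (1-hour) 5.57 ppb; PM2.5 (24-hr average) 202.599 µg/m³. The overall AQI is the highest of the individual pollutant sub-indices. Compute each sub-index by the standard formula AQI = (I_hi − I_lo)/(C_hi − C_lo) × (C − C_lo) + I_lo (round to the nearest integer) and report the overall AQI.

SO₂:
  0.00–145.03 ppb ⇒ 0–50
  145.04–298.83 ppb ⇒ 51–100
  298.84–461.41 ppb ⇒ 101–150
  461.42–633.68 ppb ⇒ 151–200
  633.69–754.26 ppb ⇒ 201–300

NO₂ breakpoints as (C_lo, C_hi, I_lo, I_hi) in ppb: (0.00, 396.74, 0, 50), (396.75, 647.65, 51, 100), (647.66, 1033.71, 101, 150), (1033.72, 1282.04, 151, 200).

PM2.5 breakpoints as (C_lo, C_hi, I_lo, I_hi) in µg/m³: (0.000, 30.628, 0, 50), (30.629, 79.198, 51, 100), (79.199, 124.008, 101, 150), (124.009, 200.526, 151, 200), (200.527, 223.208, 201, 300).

SO₂ 309.64: bracket 298.84–461.41 → index 101–150; slope 49/162.57, offset 10.80.
AQI = 101 + 49/162.57·10.80 ≈ 104.26 ⇒ 104.
NO₂: 5.57 lies in 0.00–396.74, so I_lo=0, I_hi=50, C_lo=0.00, C_hi=396.74.
(50−0)/(396.74−0.00) × (5.57−0.00) + 0 = 50/396.74 × 5.57 + 0 ≈ 0.70 → 1.
PM2.5: row 200.527–223.208 (AQI 201–300). (300−201)·(202.599−200.527)/(223.208−200.527) + 201 = 99·2.072/22.681 + 201 ≈ 210.04 → 210.
Sub-indices: SO₂→104, NO₂→1, PM2.5→210. Overall AQI = max = 210; dominant pollutant is PM2.5.

210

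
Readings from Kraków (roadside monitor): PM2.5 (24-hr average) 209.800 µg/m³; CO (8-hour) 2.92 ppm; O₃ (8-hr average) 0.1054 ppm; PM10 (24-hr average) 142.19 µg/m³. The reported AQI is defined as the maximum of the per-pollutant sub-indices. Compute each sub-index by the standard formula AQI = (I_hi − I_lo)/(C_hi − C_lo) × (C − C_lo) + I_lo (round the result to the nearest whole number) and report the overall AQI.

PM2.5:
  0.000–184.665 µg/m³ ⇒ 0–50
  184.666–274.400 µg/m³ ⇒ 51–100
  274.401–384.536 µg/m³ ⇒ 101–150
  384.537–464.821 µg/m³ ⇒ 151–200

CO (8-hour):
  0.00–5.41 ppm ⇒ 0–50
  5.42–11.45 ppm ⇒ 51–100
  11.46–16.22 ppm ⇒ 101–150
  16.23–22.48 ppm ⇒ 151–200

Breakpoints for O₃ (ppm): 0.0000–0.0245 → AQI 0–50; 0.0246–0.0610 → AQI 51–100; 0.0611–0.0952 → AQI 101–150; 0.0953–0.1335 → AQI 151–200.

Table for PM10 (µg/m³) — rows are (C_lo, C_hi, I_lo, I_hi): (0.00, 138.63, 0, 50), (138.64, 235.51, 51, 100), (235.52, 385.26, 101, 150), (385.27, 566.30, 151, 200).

PM2.5: 209.800 ∈ [184.666, 274.400] ↔ index [51, 100].
51 + (209.800−184.666)·(100−51)/(274.400−184.666) = 51 + 25.134·49/89.734 ≈ 64.72, so AQI = 65.
CO 2.92: bracket 0.00–5.41 → index 0–50; slope 50/5.41, offset 2.92.
AQI = 0 + 50/5.41·2.92 ≈ 26.99 ⇒ 27.
O₃: row 0.0953–0.1335 (AQI 151–200). (200−151)·(0.1054−0.0953)/(0.1335−0.0953) + 151 = 49·0.0101/0.0382 + 151 ≈ 163.96 → 164.
PM10: 142.19 lies in 138.64–235.51, so I_lo=51, I_hi=100, C_lo=138.64, C_hi=235.51.
(100−51)/(235.51−138.64) × (142.19−138.64) + 51 = 49/96.87 × 3.55 + 51 ≈ 52.80 → 53.
Sub-indices: PM2.5→65, CO→27, O₃→164, PM10→53. Overall AQI = max = 164; dominant pollutant is O₃.
AQI 164: Unhealthy.

164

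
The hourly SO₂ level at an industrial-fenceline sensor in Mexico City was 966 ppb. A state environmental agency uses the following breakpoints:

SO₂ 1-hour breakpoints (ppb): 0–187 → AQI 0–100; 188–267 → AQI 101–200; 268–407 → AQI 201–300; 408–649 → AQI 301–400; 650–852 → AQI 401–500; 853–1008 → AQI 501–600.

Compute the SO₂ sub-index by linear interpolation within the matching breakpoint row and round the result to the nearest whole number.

573

SO₂: 966 ∈ [853, 1008] ↔ index [501, 600].
501 + (966−853)·(600−501)/(1008−853) = 501 + 113·99/155 ≈ 573.17, so AQI = 573.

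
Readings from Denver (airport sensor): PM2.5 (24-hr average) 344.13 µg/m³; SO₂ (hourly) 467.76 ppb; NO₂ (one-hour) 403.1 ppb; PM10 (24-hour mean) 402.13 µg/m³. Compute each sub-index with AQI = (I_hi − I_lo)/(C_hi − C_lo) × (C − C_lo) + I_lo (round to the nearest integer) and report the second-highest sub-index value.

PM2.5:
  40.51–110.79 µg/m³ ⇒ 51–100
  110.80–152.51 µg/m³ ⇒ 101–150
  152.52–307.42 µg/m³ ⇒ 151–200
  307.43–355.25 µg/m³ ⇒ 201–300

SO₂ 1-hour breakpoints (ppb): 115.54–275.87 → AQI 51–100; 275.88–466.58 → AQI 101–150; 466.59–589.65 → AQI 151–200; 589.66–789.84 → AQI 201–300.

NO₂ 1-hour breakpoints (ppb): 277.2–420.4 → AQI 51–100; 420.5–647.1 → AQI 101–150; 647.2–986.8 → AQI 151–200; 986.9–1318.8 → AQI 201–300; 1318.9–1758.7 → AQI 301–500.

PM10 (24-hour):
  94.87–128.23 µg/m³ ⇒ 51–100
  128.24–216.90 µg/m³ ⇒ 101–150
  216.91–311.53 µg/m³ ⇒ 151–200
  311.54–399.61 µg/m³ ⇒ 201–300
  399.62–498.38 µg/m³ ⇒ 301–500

PM2.5: 344.13 ∈ [307.43, 355.25] ↔ index [201, 300].
201 + (344.13−307.43)·(300−201)/(355.25−307.43) = 201 + 36.70·99/47.82 ≈ 276.98, so AQI = 277.
SO₂: 467.76 lies in 466.59–589.65, so I_lo=151, I_hi=200, C_lo=466.59, C_hi=589.65.
(200−151)/(589.65−466.59) × (467.76−466.59) + 151 = 49/123.06 × 1.17 + 151 ≈ 151.47 → 151.
NO₂ 403.1: bracket 277.2–420.4 → index 51–100; slope 49/143.2, offset 125.9.
AQI = 51 + 49/143.2·125.9 ≈ 94.08 ⇒ 94.
PM10 402.13: bracket 399.62–498.38 → index 301–500; slope 199/98.76, offset 2.51.
AQI = 301 + 199/98.76·2.51 ≈ 306.06 ⇒ 306.
Sub-indices: PM2.5→277, SO₂→151, NO₂→94, PM10→306. Ranked high→low: 306, 277, 151, 94. Second-highest sub-index = 277.

277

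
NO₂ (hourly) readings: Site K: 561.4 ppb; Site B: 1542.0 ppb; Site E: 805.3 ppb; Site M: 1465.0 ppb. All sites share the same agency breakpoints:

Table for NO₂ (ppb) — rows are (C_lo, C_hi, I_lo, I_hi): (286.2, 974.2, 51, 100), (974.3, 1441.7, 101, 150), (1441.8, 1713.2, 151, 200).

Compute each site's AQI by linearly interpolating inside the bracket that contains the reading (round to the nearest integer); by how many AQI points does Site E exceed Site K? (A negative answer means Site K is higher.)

17

Site K: 561.4 ∈ [286.2, 974.2] ↔ index [51, 100].
51 + (561.4−286.2)·(100−51)/(974.2−286.2) = 51 + 275.2·49/688.0 ≈ 70.60, so AQI = 71.
Site B 1542.0: bracket 1441.8–1713.2 → index 151–200; slope 49/271.4, offset 100.2.
AQI = 151 + 49/271.4·100.2 ≈ 169.09 ⇒ 169.
Site E: 805.3 ∈ [286.2, 974.2] ↔ index [51, 100].
51 + (805.3−286.2)·(100−51)/(974.2−286.2) = 51 + 519.1·49/688.0 ≈ 87.97, so AQI = 88.
Site M: 1465.0 lies in 1441.8–1713.2, so I_lo=151, I_hi=200, C_lo=1441.8, C_hi=1713.2.
(200−151)/(1713.2−1441.8) × (1465.0−1441.8) + 151 = 49/271.4 × 23.2 + 151 ≈ 155.19 → 155.
AQIs: Site K=71, Site B=169, Site E=88, Site M=155. Site E (88) − Site K (71) = 17.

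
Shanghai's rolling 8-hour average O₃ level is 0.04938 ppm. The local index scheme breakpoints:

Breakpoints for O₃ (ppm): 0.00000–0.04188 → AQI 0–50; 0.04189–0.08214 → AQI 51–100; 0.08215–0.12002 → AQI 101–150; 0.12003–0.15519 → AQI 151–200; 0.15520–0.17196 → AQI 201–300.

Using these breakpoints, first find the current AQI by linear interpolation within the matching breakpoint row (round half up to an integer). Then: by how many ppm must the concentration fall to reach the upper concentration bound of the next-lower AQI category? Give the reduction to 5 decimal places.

0.00750

O₃ 0.04938: bracket 0.04189–0.08214 → index 51–100; slope 49/0.04025, offset 0.00749.
AQI = 51 + 49/0.04025·0.00749 ≈ 60.12 ⇒ 60.
Current AQI 60 is in the Moderate range (51–100). The next-lower category tops out at AQI 50, whose upper concentration bound is 0.04188 ppm.
Reduction needed = 0.04938 − 0.04188 = 0.00750 ppm.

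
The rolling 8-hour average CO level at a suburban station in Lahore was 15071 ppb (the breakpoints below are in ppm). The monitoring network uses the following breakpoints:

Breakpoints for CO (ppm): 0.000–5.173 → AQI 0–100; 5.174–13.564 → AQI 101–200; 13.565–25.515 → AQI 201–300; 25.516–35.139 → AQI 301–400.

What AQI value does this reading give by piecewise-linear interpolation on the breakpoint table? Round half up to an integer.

Convert: 15071 ppb = 15.071 ppm.
CO: 15.071 ∈ [13.565, 25.515] ↔ index [201, 300].
201 + (15.071−13.565)·(300−201)/(25.515−13.565) = 201 + 1.506·99/11.950 ≈ 213.48, so AQI = 213.

213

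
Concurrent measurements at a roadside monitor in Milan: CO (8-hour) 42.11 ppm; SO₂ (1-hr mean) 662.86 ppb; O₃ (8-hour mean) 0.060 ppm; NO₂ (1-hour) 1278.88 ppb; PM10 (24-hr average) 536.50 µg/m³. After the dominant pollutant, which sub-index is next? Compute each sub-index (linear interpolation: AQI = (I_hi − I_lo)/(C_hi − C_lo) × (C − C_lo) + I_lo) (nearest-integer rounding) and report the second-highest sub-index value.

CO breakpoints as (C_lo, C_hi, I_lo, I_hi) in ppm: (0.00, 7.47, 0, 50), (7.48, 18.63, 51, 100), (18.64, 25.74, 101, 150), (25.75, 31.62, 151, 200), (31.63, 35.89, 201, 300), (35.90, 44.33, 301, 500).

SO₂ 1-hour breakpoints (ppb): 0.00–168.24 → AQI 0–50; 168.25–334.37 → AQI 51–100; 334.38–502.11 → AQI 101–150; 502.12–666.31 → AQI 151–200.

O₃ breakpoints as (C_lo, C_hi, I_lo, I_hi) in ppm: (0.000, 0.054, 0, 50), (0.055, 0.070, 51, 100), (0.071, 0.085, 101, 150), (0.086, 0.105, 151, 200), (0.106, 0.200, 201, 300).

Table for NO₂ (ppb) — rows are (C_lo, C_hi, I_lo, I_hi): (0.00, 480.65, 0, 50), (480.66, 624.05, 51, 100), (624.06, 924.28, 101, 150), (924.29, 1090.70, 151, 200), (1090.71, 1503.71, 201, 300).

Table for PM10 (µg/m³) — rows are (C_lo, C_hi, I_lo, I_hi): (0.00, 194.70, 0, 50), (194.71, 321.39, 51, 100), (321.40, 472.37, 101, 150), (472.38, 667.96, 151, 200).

246

CO: 42.11 ∈ [35.90, 44.33] ↔ index [301, 500].
301 + (42.11−35.90)·(500−301)/(44.33−35.90) = 301 + 6.21·199/8.43 ≈ 447.59, so AQI = 448.
SO₂: 662.86 lies in 502.12–666.31, so I_lo=151, I_hi=200, C_lo=502.12, C_hi=666.31.
(200−151)/(666.31−502.12) × (662.86−502.12) + 151 = 49/164.19 × 160.74 + 151 ≈ 198.97 → 199.
O₃ 0.060: bracket 0.055–0.070 → index 51–100; slope 49/0.015, offset 0.005.
AQI = 51 + 49/0.015·0.005 ≈ 67.33 ⇒ 67.
NO₂: row 1090.71–1503.71 (AQI 201–300). (300−201)·(1278.88−1090.71)/(1503.71−1090.71) + 201 = 99·188.17/413.00 + 201 ≈ 246.11 → 246.
PM10: 536.50 lies in 472.38–667.96, so I_lo=151, I_hi=200, C_lo=472.38, C_hi=667.96.
(200−151)/(667.96−472.38) × (536.50−472.38) + 151 = 49/195.58 × 64.12 + 151 ≈ 167.06 → 167.
Sub-indices: CO→448, SO₂→199, O₃→67, NO₂→246, PM10→167. Ranked high→low: 448, 246, 199, 167, 67. Second-highest sub-index = 246.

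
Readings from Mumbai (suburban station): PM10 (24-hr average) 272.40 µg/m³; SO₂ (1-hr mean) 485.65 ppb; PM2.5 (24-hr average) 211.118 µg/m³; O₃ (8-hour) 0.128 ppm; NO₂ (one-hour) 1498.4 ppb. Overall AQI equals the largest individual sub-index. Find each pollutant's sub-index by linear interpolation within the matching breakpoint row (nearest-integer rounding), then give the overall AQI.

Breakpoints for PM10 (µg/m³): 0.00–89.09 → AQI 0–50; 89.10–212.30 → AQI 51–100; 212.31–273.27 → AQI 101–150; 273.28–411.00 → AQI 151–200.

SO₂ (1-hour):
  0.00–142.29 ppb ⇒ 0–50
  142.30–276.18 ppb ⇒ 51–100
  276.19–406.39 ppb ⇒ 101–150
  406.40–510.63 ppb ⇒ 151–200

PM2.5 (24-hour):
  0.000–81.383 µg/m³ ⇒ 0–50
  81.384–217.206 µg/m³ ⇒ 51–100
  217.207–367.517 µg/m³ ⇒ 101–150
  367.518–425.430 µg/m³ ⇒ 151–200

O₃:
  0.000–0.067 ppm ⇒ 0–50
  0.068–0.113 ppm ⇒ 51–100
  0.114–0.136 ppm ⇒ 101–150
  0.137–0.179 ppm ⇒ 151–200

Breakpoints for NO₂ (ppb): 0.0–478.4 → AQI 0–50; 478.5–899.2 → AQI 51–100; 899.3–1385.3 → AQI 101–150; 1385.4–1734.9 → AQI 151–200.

PM10: 272.40 ∈ [212.31, 273.27] ↔ index [101, 150].
101 + (272.40−212.31)·(150−101)/(273.27−212.31) = 101 + 60.09·49/60.96 ≈ 149.30, so AQI = 149.
SO₂: 485.65 lies in 406.40–510.63, so I_lo=151, I_hi=200, C_lo=406.40, C_hi=510.63.
(200−151)/(510.63−406.40) × (485.65−406.40) + 151 = 49/104.23 × 79.25 + 151 ≈ 188.26 → 188.
PM2.5: 211.118 lies in 81.384–217.206, so I_lo=51, I_hi=100, C_lo=81.384, C_hi=217.206.
(100−51)/(217.206−81.384) × (211.118−81.384) + 51 = 49/135.822 × 129.734 + 51 ≈ 97.80 → 98.
O₃: 0.128 ∈ [0.114, 0.136] ↔ index [101, 150].
101 + (0.128−0.114)·(150−101)/(0.136−0.114) = 101 + 0.014·49/0.022 ≈ 132.18, so AQI = 132.
NO₂: row 1385.4–1734.9 (AQI 151–200). (200−151)·(1498.4−1385.4)/(1734.9−1385.4) + 151 = 49·113.0/349.5 + 151 ≈ 166.84 → 167.
Sub-indices: PM10→149, SO₂→188, PM2.5→98, O₃→132, NO₂→167. Overall AQI = max = 188; dominant pollutant is SO₂.

188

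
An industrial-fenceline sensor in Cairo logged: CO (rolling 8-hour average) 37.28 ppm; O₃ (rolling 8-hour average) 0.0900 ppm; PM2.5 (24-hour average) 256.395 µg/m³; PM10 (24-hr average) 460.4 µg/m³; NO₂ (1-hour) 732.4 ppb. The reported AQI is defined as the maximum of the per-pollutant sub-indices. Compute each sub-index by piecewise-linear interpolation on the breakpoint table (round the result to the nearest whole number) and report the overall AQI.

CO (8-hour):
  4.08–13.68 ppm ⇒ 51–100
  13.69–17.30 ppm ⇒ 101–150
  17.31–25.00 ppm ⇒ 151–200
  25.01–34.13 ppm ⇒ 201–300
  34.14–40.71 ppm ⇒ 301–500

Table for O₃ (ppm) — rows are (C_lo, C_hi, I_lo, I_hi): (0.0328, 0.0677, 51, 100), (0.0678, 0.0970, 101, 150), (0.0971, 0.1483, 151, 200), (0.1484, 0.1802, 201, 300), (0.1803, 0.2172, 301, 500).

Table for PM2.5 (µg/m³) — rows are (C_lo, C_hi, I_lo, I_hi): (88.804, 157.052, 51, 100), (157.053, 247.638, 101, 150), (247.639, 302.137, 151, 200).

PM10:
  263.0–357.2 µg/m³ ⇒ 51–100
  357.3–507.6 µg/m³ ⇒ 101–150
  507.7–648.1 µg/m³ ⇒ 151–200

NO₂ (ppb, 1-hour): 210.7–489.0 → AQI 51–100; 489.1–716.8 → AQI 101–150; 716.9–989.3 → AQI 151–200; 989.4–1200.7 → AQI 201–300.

CO: 37.28 lies in 34.14–40.71, so I_lo=301, I_hi=500, C_lo=34.14, C_hi=40.71.
(500−301)/(40.71−34.14) × (37.28−34.14) + 301 = 199/6.57 × 3.14 + 301 ≈ 396.11 → 396.
O₃: 0.0900 ∈ [0.0678, 0.0970] ↔ index [101, 150].
101 + (0.0900−0.0678)·(150−101)/(0.0970−0.0678) = 101 + 0.0222·49/0.0292 ≈ 138.25, so AQI = 138.
PM2.5: row 247.639–302.137 (AQI 151–200). (200−151)·(256.395−247.639)/(302.137−247.639) + 151 = 49·8.756/54.498 + 151 ≈ 158.87 → 159.
PM10: row 357.3–507.6 (AQI 101–150). (150−101)·(460.4−357.3)/(507.6−357.3) + 101 = 49·103.1/150.3 + 101 ≈ 134.61 → 135.
NO₂: row 716.9–989.3 (AQI 151–200). (200−151)·(732.4−716.9)/(989.3−716.9) + 151 = 49·15.5/272.4 + 151 ≈ 153.79 → 154.
Sub-indices: CO→396, O₃→138, PM2.5→159, PM10→135, NO₂→154. Overall AQI = max = 396; dominant pollutant is CO.
AQI 396: Hazardous.

396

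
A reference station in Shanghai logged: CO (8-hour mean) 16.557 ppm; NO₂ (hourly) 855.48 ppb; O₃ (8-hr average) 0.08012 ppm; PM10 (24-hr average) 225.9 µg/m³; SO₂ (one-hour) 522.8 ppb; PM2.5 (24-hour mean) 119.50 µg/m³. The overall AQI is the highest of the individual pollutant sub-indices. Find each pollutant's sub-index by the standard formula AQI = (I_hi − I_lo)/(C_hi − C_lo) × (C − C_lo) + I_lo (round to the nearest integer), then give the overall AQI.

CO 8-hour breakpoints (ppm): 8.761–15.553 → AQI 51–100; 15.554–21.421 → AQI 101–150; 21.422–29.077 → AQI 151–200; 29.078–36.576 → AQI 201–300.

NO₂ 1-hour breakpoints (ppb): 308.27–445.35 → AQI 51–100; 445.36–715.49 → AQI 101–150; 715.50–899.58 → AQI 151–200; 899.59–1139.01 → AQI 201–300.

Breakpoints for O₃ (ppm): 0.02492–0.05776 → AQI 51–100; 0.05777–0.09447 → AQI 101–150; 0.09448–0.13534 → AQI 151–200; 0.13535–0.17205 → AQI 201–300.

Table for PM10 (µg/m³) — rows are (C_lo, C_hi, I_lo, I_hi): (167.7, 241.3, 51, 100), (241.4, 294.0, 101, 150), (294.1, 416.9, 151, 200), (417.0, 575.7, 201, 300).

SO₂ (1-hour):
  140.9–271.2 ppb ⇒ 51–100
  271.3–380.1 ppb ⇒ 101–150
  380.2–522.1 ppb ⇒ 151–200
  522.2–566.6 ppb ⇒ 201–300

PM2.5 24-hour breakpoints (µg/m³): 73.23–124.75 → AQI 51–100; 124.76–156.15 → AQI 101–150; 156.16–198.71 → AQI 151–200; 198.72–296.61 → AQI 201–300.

202

CO 16.557: bracket 15.554–21.421 → index 101–150; slope 49/5.867, offset 1.003.
AQI = 101 + 49/5.867·1.003 ≈ 109.38 ⇒ 109.
NO₂: 855.48 ∈ [715.50, 899.58] ↔ index [151, 200].
151 + (855.48−715.50)·(200−151)/(899.58−715.50) = 151 + 139.98·49/184.08 ≈ 188.26, so AQI = 188.
O₃: 0.08012 ∈ [0.05777, 0.09447] ↔ index [101, 150].
101 + (0.08012−0.05777)·(150−101)/(0.09447−0.05777) = 101 + 0.02235·49/0.03670 ≈ 130.84, so AQI = 131.
PM10: 225.9 lies in 167.7–241.3, so I_lo=51, I_hi=100, C_lo=167.7, C_hi=241.3.
(100−51)/(241.3−167.7) × (225.9−167.7) + 51 = 49/73.6 × 58.2 + 51 ≈ 89.75 → 90.
SO₂ 522.8: bracket 522.2–566.6 → index 201–300; slope 99/44.4, offset 0.6.
AQI = 201 + 99/44.4·0.6 ≈ 202.34 ⇒ 202.
PM2.5: 119.50 lies in 73.23–124.75, so I_lo=51, I_hi=100, C_lo=73.23, C_hi=124.75.
(100−51)/(124.75−73.23) × (119.50−73.23) + 51 = 49/51.52 × 46.27 + 51 ≈ 95.01 → 95.
Sub-indices: CO→109, NO₂→188, O₃→131, PM10→90, SO₂→202, PM2.5→95. Overall AQI = max = 202; dominant pollutant is SO₂.
AQI 202: Very Unhealthy.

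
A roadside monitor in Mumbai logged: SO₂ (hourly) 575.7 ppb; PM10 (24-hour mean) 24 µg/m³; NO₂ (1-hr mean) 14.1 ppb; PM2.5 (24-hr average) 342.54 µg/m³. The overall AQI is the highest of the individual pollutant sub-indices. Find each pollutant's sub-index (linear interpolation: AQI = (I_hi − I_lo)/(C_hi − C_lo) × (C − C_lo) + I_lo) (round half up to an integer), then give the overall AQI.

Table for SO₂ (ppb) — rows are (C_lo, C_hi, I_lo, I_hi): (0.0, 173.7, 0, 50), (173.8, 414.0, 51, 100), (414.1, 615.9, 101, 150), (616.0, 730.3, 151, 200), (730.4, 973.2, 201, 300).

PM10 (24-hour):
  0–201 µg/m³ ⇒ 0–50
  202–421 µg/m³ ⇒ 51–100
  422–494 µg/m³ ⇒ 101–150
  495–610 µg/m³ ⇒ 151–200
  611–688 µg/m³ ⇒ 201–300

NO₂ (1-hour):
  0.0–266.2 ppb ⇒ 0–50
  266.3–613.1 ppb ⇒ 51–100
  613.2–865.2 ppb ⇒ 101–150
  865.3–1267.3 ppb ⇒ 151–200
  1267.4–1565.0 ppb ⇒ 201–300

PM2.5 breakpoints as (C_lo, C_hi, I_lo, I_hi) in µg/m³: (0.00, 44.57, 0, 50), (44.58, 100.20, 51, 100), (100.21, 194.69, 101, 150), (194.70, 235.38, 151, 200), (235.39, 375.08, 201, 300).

277

SO₂ 575.7: bracket 414.1–615.9 → index 101–150; slope 49/201.8, offset 161.6.
AQI = 101 + 49/201.8·161.6 ≈ 140.24 ⇒ 140.
PM10 24: bracket 0–201 → index 0–50; slope 50/201, offset 24.
AQI = 0 + 50/201·24 ≈ 5.97 ⇒ 6.
NO₂: row 0.0–266.2 (AQI 0–50). (50−0)·(14.1−0.0)/(266.2−0.0) + 0 = 50·14.1/266.2 + 0 ≈ 2.65 → 3.
PM2.5: 342.54 lies in 235.39–375.08, so I_lo=201, I_hi=300, C_lo=235.39, C_hi=375.08.
(300−201)/(375.08−235.39) × (342.54−235.39) + 201 = 99/139.69 × 107.15 + 201 ≈ 276.94 → 277.
Sub-indices: SO₂→140, PM10→6, NO₂→3, PM2.5→277. Overall AQI = max = 277; dominant pollutant is PM2.5.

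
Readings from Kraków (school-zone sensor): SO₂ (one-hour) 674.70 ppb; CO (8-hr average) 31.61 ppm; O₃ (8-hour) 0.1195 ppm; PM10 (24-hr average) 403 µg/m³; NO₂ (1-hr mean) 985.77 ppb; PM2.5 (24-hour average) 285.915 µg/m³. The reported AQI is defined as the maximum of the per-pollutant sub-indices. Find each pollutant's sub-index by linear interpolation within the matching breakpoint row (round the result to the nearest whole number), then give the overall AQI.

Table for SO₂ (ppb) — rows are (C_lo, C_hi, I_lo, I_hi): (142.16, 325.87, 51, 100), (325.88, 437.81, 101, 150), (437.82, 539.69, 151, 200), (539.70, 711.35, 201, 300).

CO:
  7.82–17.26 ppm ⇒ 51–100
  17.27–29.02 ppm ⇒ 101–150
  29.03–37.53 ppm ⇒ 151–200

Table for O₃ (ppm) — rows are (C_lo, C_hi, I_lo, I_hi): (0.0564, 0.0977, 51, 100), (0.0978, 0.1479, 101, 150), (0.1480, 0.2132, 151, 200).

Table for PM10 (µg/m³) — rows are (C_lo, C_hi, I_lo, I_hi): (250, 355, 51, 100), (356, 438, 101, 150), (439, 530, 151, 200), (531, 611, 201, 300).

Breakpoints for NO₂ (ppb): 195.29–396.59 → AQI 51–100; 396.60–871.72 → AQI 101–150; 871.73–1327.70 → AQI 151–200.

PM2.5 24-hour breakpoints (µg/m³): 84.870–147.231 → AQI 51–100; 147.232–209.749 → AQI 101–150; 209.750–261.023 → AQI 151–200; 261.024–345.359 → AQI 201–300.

279

SO₂: 674.70 lies in 539.70–711.35, so I_lo=201, I_hi=300, C_lo=539.70, C_hi=711.35.
(300−201)/(711.35−539.70) × (674.70−539.70) + 201 = 99/171.65 × 135.00 + 201 ≈ 278.86 → 279.
CO 31.61: bracket 29.03–37.53 → index 151–200; slope 49/8.50, offset 2.58.
AQI = 151 + 49/8.50·2.58 ≈ 165.87 ⇒ 166.
O₃ 0.1195: bracket 0.0978–0.1479 → index 101–150; slope 49/0.0501, offset 0.0217.
AQI = 101 + 49/0.0501·0.0217 ≈ 122.22 ⇒ 122.
PM10 403: bracket 356–438 → index 101–150; slope 49/82, offset 47.
AQI = 101 + 49/82·47 ≈ 129.09 ⇒ 129.
NO₂: 985.77 ∈ [871.73, 1327.70] ↔ index [151, 200].
151 + (985.77−871.73)·(200−151)/(1327.70−871.73) = 151 + 114.04·49/455.97 ≈ 163.26, so AQI = 163.
PM2.5: row 261.024–345.359 (AQI 201–300). (300−201)·(285.915−261.024)/(345.359−261.024) + 201 = 99·24.891/84.335 + 201 ≈ 230.22 → 230.
Sub-indices: SO₂→279, CO→166, O₃→122, PM10→129, NO₂→163, PM2.5→230. Overall AQI = max = 279; dominant pollutant is SO₂.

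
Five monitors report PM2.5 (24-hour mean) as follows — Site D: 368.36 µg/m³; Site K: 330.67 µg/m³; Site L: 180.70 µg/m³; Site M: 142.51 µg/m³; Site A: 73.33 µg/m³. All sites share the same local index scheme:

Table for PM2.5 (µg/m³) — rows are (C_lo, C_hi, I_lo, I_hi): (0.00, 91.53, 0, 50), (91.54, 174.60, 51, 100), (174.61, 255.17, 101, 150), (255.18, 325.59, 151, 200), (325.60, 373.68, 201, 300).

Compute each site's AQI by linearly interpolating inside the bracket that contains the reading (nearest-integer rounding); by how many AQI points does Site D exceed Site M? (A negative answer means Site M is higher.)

Site D: 368.36 lies in 325.60–373.68, so I_lo=201, I_hi=300, C_lo=325.60, C_hi=373.68.
(300−201)/(373.68−325.60) × (368.36−325.60) + 201 = 99/48.08 × 42.76 + 201 ≈ 289.05 → 289.
Site K: 330.67 ∈ [325.60, 373.68] ↔ index [201, 300].
201 + (330.67−325.60)·(300−201)/(373.68−325.60) = 201 + 5.07·99/48.08 ≈ 211.44, so AQI = 211.
Site L: 180.70 ∈ [174.61, 255.17] ↔ index [101, 150].
101 + (180.70−174.61)·(150−101)/(255.17−174.61) = 101 + 6.09·49/80.56 ≈ 104.70, so AQI = 105.
Site M: row 91.54–174.60 (AQI 51–100). (100−51)·(142.51−91.54)/(174.60−91.54) + 51 = 49·50.97/83.06 + 51 ≈ 81.07 → 81.
Site A 73.33: bracket 0.00–91.53 → index 0–50; slope 50/91.53, offset 73.33.
AQI = 0 + 50/91.53·73.33 ≈ 40.06 ⇒ 40.
AQIs: Site D=289, Site K=211, Site L=105, Site M=81, Site A=40. Site D (289) − Site M (81) = 208.

208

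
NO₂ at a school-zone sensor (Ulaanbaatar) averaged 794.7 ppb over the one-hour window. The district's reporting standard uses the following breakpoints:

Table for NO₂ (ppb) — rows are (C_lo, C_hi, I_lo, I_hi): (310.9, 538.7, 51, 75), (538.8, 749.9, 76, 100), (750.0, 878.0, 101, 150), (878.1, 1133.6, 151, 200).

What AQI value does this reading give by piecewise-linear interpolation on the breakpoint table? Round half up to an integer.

NO₂: 794.7 ∈ [750.0, 878.0] ↔ index [101, 150].
101 + (794.7−750.0)·(150−101)/(878.0−750.0) = 101 + 44.7·49/128.0 ≈ 118.11, so AQI = 118.

118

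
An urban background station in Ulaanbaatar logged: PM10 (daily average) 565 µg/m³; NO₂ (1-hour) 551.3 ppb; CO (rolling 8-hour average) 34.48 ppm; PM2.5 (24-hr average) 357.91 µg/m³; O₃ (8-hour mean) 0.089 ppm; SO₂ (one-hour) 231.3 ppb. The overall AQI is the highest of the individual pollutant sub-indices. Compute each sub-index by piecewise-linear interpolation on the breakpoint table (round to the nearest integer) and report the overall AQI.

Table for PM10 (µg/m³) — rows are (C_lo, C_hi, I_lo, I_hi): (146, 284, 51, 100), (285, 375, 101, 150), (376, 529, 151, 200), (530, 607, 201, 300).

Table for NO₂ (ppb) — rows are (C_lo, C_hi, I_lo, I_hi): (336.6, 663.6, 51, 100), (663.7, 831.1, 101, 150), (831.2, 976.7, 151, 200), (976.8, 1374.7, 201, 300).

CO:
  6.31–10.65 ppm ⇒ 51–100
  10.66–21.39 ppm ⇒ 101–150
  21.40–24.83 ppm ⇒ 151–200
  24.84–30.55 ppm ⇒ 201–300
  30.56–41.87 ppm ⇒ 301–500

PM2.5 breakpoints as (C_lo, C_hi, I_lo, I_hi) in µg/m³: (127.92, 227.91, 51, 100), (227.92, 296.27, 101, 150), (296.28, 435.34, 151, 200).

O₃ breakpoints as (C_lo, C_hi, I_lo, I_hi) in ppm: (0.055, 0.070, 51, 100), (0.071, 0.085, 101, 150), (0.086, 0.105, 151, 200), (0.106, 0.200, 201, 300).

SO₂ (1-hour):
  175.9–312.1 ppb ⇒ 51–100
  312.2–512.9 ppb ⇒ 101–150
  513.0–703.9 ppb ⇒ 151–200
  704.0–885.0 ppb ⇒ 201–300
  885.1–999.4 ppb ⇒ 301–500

PM10: 565 lies in 530–607, so I_lo=201, I_hi=300, C_lo=530, C_hi=607.
(300−201)/(607−530) × (565−530) + 201 = 99/77 × 35 + 201 ≈ 246.00 → 246.
NO₂: row 336.6–663.6 (AQI 51–100). (100−51)·(551.3−336.6)/(663.6−336.6) + 51 = 49·214.7/327.0 + 51 ≈ 83.17 → 83.
CO 34.48: bracket 30.56–41.87 → index 301–500; slope 199/11.31, offset 3.92.
AQI = 301 + 199/11.31·3.92 ≈ 369.97 ⇒ 370.
PM2.5: 357.91 lies in 296.28–435.34, so I_lo=151, I_hi=200, C_lo=296.28, C_hi=435.34.
(200−151)/(435.34−296.28) × (357.91−296.28) + 151 = 49/139.06 × 61.63 + 151 ≈ 172.72 → 173.
O₃: row 0.086–0.105 (AQI 151–200). (200−151)·(0.089−0.086)/(0.105−0.086) + 151 = 49·0.003/0.019 + 151 ≈ 158.74 → 159.
SO₂: 231.3 ∈ [175.9, 312.1] ↔ index [51, 100].
51 + (231.3−175.9)·(100−51)/(312.1−175.9) = 51 + 55.4·49/136.2 ≈ 70.93, so AQI = 71.
Sub-indices: PM10→246, NO₂→83, CO→370, PM2.5→173, O₃→159, SO₂→71. Overall AQI = max = 370; dominant pollutant is CO.

370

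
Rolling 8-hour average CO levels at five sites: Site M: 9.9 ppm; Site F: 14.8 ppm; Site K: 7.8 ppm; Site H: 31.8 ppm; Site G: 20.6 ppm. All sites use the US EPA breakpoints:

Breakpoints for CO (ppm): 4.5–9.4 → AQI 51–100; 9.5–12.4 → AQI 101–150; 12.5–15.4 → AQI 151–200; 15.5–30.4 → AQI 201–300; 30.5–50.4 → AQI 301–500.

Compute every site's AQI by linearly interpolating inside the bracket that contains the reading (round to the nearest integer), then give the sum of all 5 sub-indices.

Site M: 9.9 ∈ [9.5, 12.4] ↔ index [101, 150].
101 + (9.9−9.5)·(150−101)/(12.4−9.5) = 101 + 0.4·49/2.9 ≈ 107.76, so AQI = 108.
Site F: row 12.5–15.4 (AQI 151–200). (200−151)·(14.8−12.5)/(15.4−12.5) + 151 = 49·2.3/2.9 + 151 ≈ 189.86 → 190.
Site K: 7.8 ∈ [4.5, 9.4] ↔ index [51, 100].
51 + (7.8−4.5)·(100−51)/(9.4−4.5) = 51 + 3.3·49/4.9 ≈ 84.00, so AQI = 84.
Site H 31.8: bracket 30.5–50.4 → index 301–500; slope 199/19.9, offset 1.3.
AQI = 301 + 199/19.9·1.3 ≈ 314.00 ⇒ 314.
Site G: row 15.5–30.4 (AQI 201–300). (300−201)·(20.6−15.5)/(30.4−15.5) + 201 = 99·5.1/14.9 + 201 ≈ 234.89 → 235.
AQIs: Site M=108, Site F=190, Site K=84, Site H=314, Site G=235. Sum = 108 + 190 + 84 + 314 + 235 = 931.

931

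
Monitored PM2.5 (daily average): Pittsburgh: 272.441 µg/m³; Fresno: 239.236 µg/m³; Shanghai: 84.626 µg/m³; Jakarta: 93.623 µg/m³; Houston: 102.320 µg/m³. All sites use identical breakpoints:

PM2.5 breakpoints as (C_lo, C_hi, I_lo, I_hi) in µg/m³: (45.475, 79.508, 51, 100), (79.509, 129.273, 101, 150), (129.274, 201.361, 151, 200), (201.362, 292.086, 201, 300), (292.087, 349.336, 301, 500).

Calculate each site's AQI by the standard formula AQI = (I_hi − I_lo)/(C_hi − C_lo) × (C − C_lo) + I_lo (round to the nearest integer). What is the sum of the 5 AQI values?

Pittsburgh: row 201.362–292.086 (AQI 201–300). (300−201)·(272.441−201.362)/(292.086−201.362) + 201 = 99·71.079/90.724 + 201 ≈ 278.56 → 279.
Fresno: row 201.362–292.086 (AQI 201–300). (300−201)·(239.236−201.362)/(292.086−201.362) + 201 = 99·37.874/90.724 + 201 ≈ 242.33 → 242.
Shanghai 84.626: bracket 79.509–129.273 → index 101–150; slope 49/49.764, offset 5.117.
AQI = 101 + 49/49.764·5.117 ≈ 106.04 ⇒ 106.
Jakarta: 93.623 ∈ [79.509, 129.273] ↔ index [101, 150].
101 + (93.623−79.509)·(150−101)/(129.273−79.509) = 101 + 14.114·49/49.764 ≈ 114.90, so AQI = 115.
Houston: 102.320 ∈ [79.509, 129.273] ↔ index [101, 150].
101 + (102.320−79.509)·(150−101)/(129.273−79.509) = 101 + 22.811·49/49.764 ≈ 123.46, so AQI = 123.
AQIs: Pittsburgh=279, Fresno=242, Shanghai=106, Jakarta=115, Houston=123. Sum = 279 + 242 + 106 + 115 + 123 = 865.

865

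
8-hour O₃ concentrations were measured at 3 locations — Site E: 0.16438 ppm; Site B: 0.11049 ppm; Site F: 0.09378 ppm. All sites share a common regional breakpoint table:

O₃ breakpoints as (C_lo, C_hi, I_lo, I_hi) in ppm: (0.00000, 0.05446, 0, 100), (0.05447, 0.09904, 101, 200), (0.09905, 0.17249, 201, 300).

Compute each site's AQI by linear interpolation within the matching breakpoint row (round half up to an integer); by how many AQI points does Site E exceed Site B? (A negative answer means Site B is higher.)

73

Site E: 0.16438 ∈ [0.09905, 0.17249] ↔ index [201, 300].
201 + (0.16438−0.09905)·(300−201)/(0.17249−0.09905) = 201 + 0.06533·99/0.07344 ≈ 289.07, so AQI = 289.
Site B: 0.11049 ∈ [0.09905, 0.17249] ↔ index [201, 300].
201 + (0.11049−0.09905)·(300−201)/(0.17249−0.09905) = 201 + 0.01144·99/0.07344 ≈ 216.42, so AQI = 216.
Site F: 0.09378 ∈ [0.05447, 0.09904] ↔ index [101, 200].
101 + (0.09378−0.05447)·(200−101)/(0.09904−0.05447) = 101 + 0.03931·99/0.04457 ≈ 188.32, so AQI = 188.
AQIs: Site E=289, Site B=216, Site F=188. Site E (289) − Site B (216) = 73.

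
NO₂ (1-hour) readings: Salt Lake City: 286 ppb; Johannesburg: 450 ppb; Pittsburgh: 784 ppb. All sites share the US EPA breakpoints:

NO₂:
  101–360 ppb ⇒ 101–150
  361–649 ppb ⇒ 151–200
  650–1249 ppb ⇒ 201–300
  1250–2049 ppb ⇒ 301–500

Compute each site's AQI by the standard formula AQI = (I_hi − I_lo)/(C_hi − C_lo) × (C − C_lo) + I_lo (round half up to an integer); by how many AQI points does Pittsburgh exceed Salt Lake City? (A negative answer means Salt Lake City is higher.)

87

Salt Lake City: 286 lies in 101–360, so I_lo=101, I_hi=150, C_lo=101, C_hi=360.
(150−101)/(360−101) × (286−101) + 101 = 49/259 × 185 + 101 ≈ 136.00 → 136.
Johannesburg: 450 lies in 361–649, so I_lo=151, I_hi=200, C_lo=361, C_hi=649.
(200−151)/(649−361) × (450−361) + 151 = 49/288 × 89 + 151 ≈ 166.14 → 166.
Pittsburgh: row 650–1249 (AQI 201–300). (300−201)·(784−650)/(1249−650) + 201 = 99·134/599 + 201 ≈ 223.15 → 223.
AQIs: Salt Lake City=136, Johannesburg=166, Pittsburgh=223. Pittsburgh (223) − Salt Lake City (136) = 87.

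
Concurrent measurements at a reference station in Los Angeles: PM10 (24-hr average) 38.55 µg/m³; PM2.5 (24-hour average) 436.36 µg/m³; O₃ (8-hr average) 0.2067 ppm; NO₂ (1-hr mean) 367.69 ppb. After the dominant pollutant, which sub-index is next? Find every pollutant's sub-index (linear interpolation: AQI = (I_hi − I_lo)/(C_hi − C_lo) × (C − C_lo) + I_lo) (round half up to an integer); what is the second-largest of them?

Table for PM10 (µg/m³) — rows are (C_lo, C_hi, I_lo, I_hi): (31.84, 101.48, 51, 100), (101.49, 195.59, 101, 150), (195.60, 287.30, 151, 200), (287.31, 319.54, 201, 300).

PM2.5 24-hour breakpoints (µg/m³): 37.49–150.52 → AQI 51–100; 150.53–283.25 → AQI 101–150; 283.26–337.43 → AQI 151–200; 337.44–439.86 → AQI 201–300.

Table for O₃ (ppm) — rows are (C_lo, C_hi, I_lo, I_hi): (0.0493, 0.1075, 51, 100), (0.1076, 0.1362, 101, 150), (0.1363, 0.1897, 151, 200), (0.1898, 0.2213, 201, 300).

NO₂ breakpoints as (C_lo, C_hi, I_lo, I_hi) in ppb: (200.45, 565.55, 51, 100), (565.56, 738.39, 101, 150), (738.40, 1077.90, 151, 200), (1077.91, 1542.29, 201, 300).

254

PM10: row 31.84–101.48 (AQI 51–100). (100−51)·(38.55−31.84)/(101.48−31.84) + 51 = 49·6.71/69.64 + 51 ≈ 55.72 → 56.
PM2.5: 436.36 lies in 337.44–439.86, so I_lo=201, I_hi=300, C_lo=337.44, C_hi=439.86.
(300−201)/(439.86−337.44) × (436.36−337.44) + 201 = 99/102.42 × 98.92 + 201 ≈ 296.62 → 297.
O₃: 0.2067 lies in 0.1898–0.2213, so I_lo=201, I_hi=300, C_lo=0.1898, C_hi=0.2213.
(300−201)/(0.2213−0.1898) × (0.2067−0.1898) + 201 = 99/0.0315 × 0.0169 + 201 ≈ 254.11 → 254.
NO₂: row 200.45–565.55 (AQI 51–100). (100−51)·(367.69−200.45)/(565.55−200.45) + 51 = 49·167.24/365.10 + 51 ≈ 73.45 → 73.
Sub-indices: PM10→56, PM2.5→297, O₃→254, NO₂→73. Ranked high→low: 297, 254, 73, 56. Second-highest sub-index = 254.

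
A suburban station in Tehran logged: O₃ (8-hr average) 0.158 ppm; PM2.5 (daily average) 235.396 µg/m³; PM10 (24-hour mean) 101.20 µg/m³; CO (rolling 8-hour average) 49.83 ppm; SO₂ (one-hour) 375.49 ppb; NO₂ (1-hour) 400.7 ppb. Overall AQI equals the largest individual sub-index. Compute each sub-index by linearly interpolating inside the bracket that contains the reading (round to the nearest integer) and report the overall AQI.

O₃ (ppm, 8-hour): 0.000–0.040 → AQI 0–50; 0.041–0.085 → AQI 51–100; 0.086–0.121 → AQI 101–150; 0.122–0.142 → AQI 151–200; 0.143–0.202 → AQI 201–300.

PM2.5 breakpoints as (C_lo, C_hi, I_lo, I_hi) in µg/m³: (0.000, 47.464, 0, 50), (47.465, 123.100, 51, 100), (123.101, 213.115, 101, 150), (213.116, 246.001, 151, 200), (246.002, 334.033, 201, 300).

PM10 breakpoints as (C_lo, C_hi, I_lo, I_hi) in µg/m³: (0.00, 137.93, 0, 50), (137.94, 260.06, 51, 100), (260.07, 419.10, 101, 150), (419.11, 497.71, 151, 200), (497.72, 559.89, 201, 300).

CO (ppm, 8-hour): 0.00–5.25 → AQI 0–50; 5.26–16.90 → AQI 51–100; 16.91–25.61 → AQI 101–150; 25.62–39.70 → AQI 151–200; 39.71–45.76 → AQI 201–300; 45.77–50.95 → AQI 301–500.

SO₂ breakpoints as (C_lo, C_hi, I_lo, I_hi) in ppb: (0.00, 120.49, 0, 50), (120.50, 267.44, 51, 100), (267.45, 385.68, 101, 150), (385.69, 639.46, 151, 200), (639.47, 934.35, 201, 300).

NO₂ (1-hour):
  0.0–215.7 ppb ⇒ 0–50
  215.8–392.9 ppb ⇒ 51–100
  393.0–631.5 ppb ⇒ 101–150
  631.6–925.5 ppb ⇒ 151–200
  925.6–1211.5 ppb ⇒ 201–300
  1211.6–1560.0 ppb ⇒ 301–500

O₃: 0.158 ∈ [0.143, 0.202] ↔ index [201, 300].
201 + (0.158−0.143)·(300−201)/(0.202−0.143) = 201 + 0.015·99/0.059 ≈ 226.17, so AQI = 226.
PM2.5 235.396: bracket 213.116–246.001 → index 151–200; slope 49/32.885, offset 22.280.
AQI = 151 + 49/32.885·22.280 ≈ 184.20 ⇒ 184.
PM10: 101.20 ∈ [0.00, 137.93] ↔ index [0, 50].
0 + (101.20−0.00)·(50−0)/(137.93−0.00) = 0 + 101.20·50/137.93 ≈ 36.69, so AQI = 37.
CO 49.83: bracket 45.77–50.95 → index 301–500; slope 199/5.18, offset 4.06.
AQI = 301 + 199/5.18·4.06 ≈ 456.97 ⇒ 457.
SO₂: 375.49 ∈ [267.45, 385.68] ↔ index [101, 150].
101 + (375.49−267.45)·(150−101)/(385.68−267.45) = 101 + 108.04·49/118.23 ≈ 145.78, so AQI = 146.
NO₂: row 393.0–631.5 (AQI 101–150). (150−101)·(400.7−393.0)/(631.5−393.0) + 101 = 49·7.7/238.5 + 101 ≈ 102.58 → 103.
Sub-indices: O₃→226, PM2.5→184, PM10→37, CO→457, SO₂→146, NO₂→103. Overall AQI = max = 457; dominant pollutant is CO.
AQI 457: Hazardous.

457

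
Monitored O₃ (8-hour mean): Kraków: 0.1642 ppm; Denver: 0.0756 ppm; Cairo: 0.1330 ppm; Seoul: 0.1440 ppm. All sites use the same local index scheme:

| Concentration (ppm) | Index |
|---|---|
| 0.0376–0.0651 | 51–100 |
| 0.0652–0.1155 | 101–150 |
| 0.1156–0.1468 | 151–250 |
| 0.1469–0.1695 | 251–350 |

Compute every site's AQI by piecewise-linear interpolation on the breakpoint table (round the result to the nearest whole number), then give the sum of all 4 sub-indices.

885

Kraków: 0.1642 lies in 0.1469–0.1695, so I_lo=251, I_hi=350, C_lo=0.1469, C_hi=0.1695.
(350−251)/(0.1695−0.1469) × (0.1642−0.1469) + 251 = 99/0.0226 × 0.0173 + 251 ≈ 326.78 → 327.
Denver: 0.0756 lies in 0.0652–0.1155, so I_lo=101, I_hi=150, C_lo=0.0652, C_hi=0.1155.
(150−101)/(0.1155−0.0652) × (0.0756−0.0652) + 101 = 49/0.0503 × 0.0104 + 101 ≈ 111.13 → 111.
Cairo: 0.1330 lies in 0.1156–0.1468, so I_lo=151, I_hi=250, C_lo=0.1156, C_hi=0.1468.
(250−151)/(0.1468−0.1156) × (0.1330−0.1156) + 151 = 99/0.0312 × 0.0174 + 151 ≈ 206.21 → 206.
Seoul: row 0.1156–0.1468 (AQI 151–250). (250−151)·(0.1440−0.1156)/(0.1468−0.1156) + 151 = 99·0.0284/0.0312 + 151 ≈ 241.12 → 241.
AQIs: Kraków=327, Denver=111, Cairo=206, Seoul=241. Sum = 327 + 111 + 206 + 241 = 885.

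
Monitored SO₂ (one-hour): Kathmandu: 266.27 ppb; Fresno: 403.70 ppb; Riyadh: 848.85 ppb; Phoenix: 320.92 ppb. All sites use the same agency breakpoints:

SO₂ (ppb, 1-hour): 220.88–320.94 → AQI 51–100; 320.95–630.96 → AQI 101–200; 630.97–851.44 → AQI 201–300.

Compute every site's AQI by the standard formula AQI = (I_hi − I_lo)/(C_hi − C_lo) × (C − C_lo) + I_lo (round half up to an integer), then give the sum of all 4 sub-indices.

Kathmandu: 266.27 ∈ [220.88, 320.94] ↔ index [51, 100].
51 + (266.27−220.88)·(100−51)/(320.94−220.88) = 51 + 45.39·49/100.06 ≈ 73.23, so AQI = 73.
Fresno: row 320.95–630.96 (AQI 101–200). (200−101)·(403.70−320.95)/(630.96−320.95) + 101 = 99·82.75/310.01 + 101 ≈ 127.43 → 127.
Riyadh 848.85: bracket 630.97–851.44 → index 201–300; slope 99/220.47, offset 217.88.
AQI = 201 + 99/220.47·217.88 ≈ 298.84 ⇒ 299.
Phoenix 320.92: bracket 220.88–320.94 → index 51–100; slope 49/100.06, offset 100.04.
AQI = 51 + 49/100.06·100.04 ≈ 99.99 ⇒ 100.
AQIs: Kathmandu=73, Fresno=127, Riyadh=299, Phoenix=100. Sum = 73 + 127 + 299 + 100 = 599.

599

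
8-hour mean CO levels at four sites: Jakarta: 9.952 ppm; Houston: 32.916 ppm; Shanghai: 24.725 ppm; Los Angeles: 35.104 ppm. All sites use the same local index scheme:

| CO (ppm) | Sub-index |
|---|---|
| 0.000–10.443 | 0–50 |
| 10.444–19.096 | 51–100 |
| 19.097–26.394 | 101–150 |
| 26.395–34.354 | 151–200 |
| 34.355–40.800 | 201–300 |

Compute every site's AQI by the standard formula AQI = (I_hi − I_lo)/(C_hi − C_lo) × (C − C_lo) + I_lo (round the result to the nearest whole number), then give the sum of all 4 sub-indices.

Jakarta: 9.952 lies in 0.000–10.443, so I_lo=0, I_hi=50, C_lo=0.000, C_hi=10.443.
(50−0)/(10.443−0.000) × (9.952−0.000) + 0 = 50/10.443 × 9.952 + 0 ≈ 47.65 → 48.
Houston 32.916: bracket 26.395–34.354 → index 151–200; slope 49/7.959, offset 6.521.
AQI = 151 + 49/7.959·6.521 ≈ 191.15 ⇒ 191.
Shanghai: 24.725 ∈ [19.097, 26.394] ↔ index [101, 150].
101 + (24.725−19.097)·(150−101)/(26.394−19.097) = 101 + 5.628·49/7.297 ≈ 138.79, so AQI = 139.
Los Angeles 35.104: bracket 34.355–40.800 → index 201–300; slope 99/6.445, offset 0.749.
AQI = 201 + 99/6.445·0.749 ≈ 212.51 ⇒ 213.
AQIs: Jakarta=48, Houston=191, Shanghai=139, Los Angeles=213. Sum = 48 + 191 + 139 + 213 = 591.

591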